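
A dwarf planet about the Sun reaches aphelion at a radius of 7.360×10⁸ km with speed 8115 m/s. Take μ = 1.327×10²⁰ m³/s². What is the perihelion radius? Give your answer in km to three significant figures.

r_a = 7.360×10¹¹ m.
Specific energy ε = v²/2 − μ/r = -1.474×10⁸ J/kg, so a = −μ/(2ε) = 4.502×10¹¹ m.
The apsides satisfy r_p + r_a = 2a, so the perihelion radius is 2a − r_a = 1.644×10¹¹ m = 1.6444×10⁸ km.

perihelion radius ≈ 1.64×10⁸ km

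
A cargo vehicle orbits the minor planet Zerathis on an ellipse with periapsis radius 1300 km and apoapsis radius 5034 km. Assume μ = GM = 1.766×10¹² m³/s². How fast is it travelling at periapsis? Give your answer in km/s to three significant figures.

Semi-major axis a = (r_p + r_a)/2 = 3167.0 km = 3.167×10⁶ m.
Vis-viva: v² = μ(2/r − 1/a) = 1.766×10¹² × (1.538×10⁻⁶ − 3.158×10⁻⁷) = 2.159×10⁶ m²/s².
v = 1469 m/s = 1.469 km/s.

v ≈ 1.47 km/s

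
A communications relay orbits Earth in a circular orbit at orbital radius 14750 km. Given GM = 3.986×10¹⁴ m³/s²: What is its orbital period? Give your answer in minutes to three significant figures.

T ≈ 297 minutes

r = 14750 km = 1.475×10⁷ m.
Kepler's third law: T = 2π√(r³/μ) = 2π√((1.475×10⁷)³ / 3.986×10¹⁴).
r³/μ = 8.051×10⁶ s², so T = 2π × 2.837×10³ = 1.783×10⁴ s.
Converting: 1.783×10⁴ s ÷ 60.00 = 297.1 minutes.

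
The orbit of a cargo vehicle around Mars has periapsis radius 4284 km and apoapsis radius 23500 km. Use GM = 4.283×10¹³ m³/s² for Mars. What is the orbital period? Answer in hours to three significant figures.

T ≈ 13.8 hours

Semi-major axis a = (r_p + r_a)/2 = (4284.0 + 23500)/2 = 13892 km = 1.389×10⁷ m.
By Kepler's third law T = 2π√(a³/μ) = 2π × 7.912×10³ = 4.971×10⁴ s.
= 13.81 hours.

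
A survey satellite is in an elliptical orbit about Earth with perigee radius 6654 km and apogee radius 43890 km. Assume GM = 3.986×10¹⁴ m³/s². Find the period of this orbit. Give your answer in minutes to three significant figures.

Semi-major axis a = (r_p + r_a)/2 = (6654.0 + 43890)/2 = 25272 km = 2.527×10⁷ m.
By Kepler's third law T = 2π√(a³/μ) = 2π × 6.363×10³ = 3.998×10⁴ s.
= 666.4 minutes.

T ≈ 666 minutes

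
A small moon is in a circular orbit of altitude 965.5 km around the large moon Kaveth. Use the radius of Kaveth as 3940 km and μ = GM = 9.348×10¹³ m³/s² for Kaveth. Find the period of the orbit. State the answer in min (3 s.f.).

r = 3940 + 965.5 = 4905.5 km = 4.9055×10⁶ m.
Kepler's third law: T = 2π√(r³/μ) = 2π√((4.906×10⁶)³ / 9.348×10¹³).
r³/μ = 1.263×10⁶ s², so T = 2π × 1.124×10³ = 7.061×10³ s.
Converting: 7.061×10³ s ÷ 60.00 = 117.7 min.

T ≈ 118 min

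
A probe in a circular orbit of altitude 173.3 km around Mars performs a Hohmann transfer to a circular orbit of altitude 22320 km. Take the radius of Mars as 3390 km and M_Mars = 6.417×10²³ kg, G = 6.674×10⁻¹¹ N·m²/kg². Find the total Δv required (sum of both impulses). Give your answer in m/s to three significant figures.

Δv_total ≈ 1780 m/s

μ = GM = 6.674×10⁻¹¹ × 6.417×10²³ = 4.283×10¹³ m³/s².
r₁ = 3390 + 173.3 = 3563.3 km = 3.5633×10⁶ m.
r₂ = 3390 + 22320 = 25710 km = 2.5710×10⁷ m.
Transfer ellipse a_t = (r₁ + r₂)/2 = 1.464×10⁷ m.
At r₁: circular v_c1 = √(μ/r₁) = 3467 m/s; transfer-periapsis v_p = √[μ(2/r₁ − 1/a_t)] = 4595 m/s.
Δv₁ = v_p − v_c1 = 1128 m/s.
At r₂: circular v_c2 = √(μ/r₂) = 1291 m/s; transfer-apoapsis v_a = √[μ(2/r₂ − 1/a_t)] = 636.8 m/s.
Δv₂ = v_c2 − v_a = 653.8 m/s.
Total Δv = Δv₁ + Δv₂ = 1782 m/s.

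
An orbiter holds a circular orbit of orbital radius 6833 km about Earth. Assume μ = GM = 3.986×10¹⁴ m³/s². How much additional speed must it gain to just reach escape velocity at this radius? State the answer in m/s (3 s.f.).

Δv ≈ 3160 m/s

r = 6833 km = 6.833×10⁶ m.
Circular speed v_c = √(μ/r) = 7638 m/s.
Escape speed v_esc = √(2μ/r) = √2 × v_c = 10800 m/s.
Δv = v_esc − v_c = 3164 m/s.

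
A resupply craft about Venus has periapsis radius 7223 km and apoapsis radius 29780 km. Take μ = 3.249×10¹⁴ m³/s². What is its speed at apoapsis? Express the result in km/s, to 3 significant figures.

Semi-major axis a = (r_p + r_a)/2 = 18502 km = 1.850×10⁷ m.
Vis-viva: v² = μ(2/r − 1/a) = 3.249×10¹⁴ × (6.716×10⁻⁸ − 5.405×10⁻⁸) = 4.259×10⁶ m²/s².
v = 2064 m/s = 2.064 km/s.

v ≈ 2.06 km/s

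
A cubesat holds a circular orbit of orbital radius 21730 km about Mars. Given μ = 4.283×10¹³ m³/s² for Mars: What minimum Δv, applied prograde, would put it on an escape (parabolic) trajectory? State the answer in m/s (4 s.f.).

Δv ≈ 581.5 m/s

r = 21730 km = 2.173×10⁷ m.
Circular speed v_c = √(μ/r) = 1404 m/s.
Escape speed v_esc = √(2μ/r) = √2 × v_c = 1985 m/s.
Δv = v_esc − v_c = 581.5 m/s.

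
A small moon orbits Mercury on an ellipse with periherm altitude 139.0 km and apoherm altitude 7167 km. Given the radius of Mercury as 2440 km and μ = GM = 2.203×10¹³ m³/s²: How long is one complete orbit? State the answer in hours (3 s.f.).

T ≈ 5.59 hours

r_p = 2440 + 139.0 = 2579.0 km = 2.5790×10⁶ m.
r_a = 2440 + 7167 = 9607.0 km = 9.6070×10⁶ m.
Semi-major axis a = (r_p + r_a)/2 = (2579.0 + 9607.0)/2 = 6093.0 km = 6.093×10⁶ m.
By Kepler's third law T = 2π√(a³/μ) = 2π × 3.204×10³ = 2.013×10⁴ s.
= 5.593 hours.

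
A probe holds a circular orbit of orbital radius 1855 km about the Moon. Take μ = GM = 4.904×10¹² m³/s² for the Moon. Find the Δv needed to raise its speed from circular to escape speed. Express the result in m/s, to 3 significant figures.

Δv ≈ 673 m/s

r = 1855 km = 1.855×10⁶ m.
Circular speed v_c = √(μ/r) = 1626 m/s.
Escape speed v_esc = √(2μ/r) = √2 × v_c = 2299 m/s.
Δv = v_esc − v_c = 673.5 m/s.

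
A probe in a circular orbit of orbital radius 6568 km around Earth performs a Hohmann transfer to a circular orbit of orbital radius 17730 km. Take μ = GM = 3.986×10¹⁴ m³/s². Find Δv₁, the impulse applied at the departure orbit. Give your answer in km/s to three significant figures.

Δv ≈ 1.62 km/s

r₁ = 6568 km = 6.568×10⁶ m.
r₂ = 17730 km = 1.773×10⁷ m.
Transfer ellipse a_t = (r₁ + r₂)/2 = 1.215×10⁷ m.
At r₁: circular v_c1 = √(μ/r₁) = 7790 m/s; transfer-perigee v_p = √[μ(2/r₁ − 1/a_t)] = 9411 m/s.
Δv₁ = v_p − v_c1 = 1621 m/s.
= 1.621 km/s.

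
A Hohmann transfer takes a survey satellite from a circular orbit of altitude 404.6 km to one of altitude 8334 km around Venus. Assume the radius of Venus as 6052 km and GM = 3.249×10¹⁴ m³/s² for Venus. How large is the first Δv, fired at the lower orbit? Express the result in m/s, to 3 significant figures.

Δv ≈ 1240 m/s

r₁ = 6052 + 404.6 = 6456.6 km = 6.4566×10⁶ m.
r₂ = 6052 + 8334 = 14386 km = 1.4386×10⁷ m.
Transfer ellipse a_t = (r₁ + r₂)/2 = 1.042×10⁷ m.
At r₁: circular v_c1 = √(μ/r₁) = 7094 m/s; transfer-periapsis v_p = √[μ(2/r₁ − 1/a_t)] = 8335 m/s.
Δv₁ = v_p − v_c1 = 1241 m/s.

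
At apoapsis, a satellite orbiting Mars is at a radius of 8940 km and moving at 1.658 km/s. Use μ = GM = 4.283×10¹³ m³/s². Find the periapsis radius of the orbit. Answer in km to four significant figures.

periapsis radius ≈ 3597 km

r_a = 8.940×10⁶ m.
Specific energy ε = v²/2 − μ/r = -3.416×10⁶ J/kg, so a = −μ/(2ε) = 6.268×10⁶ m.
The apsides satisfy r_p + r_a = 2a, so the periapsis radius is 2a − r_a = 3.597×10⁶ m = 3596.8 km.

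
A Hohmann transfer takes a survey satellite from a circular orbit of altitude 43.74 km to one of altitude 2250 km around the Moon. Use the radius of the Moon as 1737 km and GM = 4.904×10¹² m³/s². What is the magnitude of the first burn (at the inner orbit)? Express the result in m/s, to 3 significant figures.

Δv ≈ 292 m/s

r₁ = 1737 + 43.74 = 1780.7 km = 1.7807×10⁶ m.
r₂ = 1737 + 2250 = 3987.0 km = 3.9870×10⁶ m.
Transfer ellipse a_t = (r₁ + r₂)/2 = 2.884×10⁶ m.
At r₁: circular v_c1 = √(μ/r₁) = 1659 m/s; transfer-perilune v_p = √[μ(2/r₁ − 1/a_t)] = 1951 m/s.
Δv₁ = v_p − v_c1 = 291.7 m/s.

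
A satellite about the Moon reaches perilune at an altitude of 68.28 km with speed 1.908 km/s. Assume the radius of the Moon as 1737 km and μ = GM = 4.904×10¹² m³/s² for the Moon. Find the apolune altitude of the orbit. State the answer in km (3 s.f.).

apolune altitude ≈ 1930 km

r_p = 1737 + 68.28 = 1805.3 km = 1.805×10⁶ m.
Specific energy ε = v²/2 − μ/r = -8.962×10⁵ J/kg, so a = −μ/(2ε) = 2.736×10⁶ m.
The apsides satisfy r_p + r_a = 2a, so the apolune radius is 2a − r_p = 3.666×10⁶ m = 3666.4 km.
Apolune altitude = 3666.4 − 1737 = 1929.4 km.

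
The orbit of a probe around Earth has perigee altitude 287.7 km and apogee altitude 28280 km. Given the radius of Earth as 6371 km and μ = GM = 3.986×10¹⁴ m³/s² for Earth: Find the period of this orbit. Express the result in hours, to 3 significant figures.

r_p = 6371 + 287.7 = 6658.7 km = 6.6587×10⁶ m.
r_a = 6371 + 28280 = 34651 km = 3.4651×10⁷ m.
Semi-major axis a = (r_p + r_a)/2 = (6658.7 + 34651)/2 = 20655 km = 2.065×10⁷ m.
By Kepler's third law T = 2π√(a³/μ) = 2π × 4.702×10³ = 2.954×10⁴ s.
= 8.206 hours.

T ≈ 8.21 hours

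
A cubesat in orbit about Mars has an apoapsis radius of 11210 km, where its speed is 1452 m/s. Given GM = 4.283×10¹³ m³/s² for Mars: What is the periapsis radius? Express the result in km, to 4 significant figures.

r_a = 1.121×10⁷ m.
Specific energy ε = v²/2 − μ/r = -2.767×10⁶ J/kg, so a = −μ/(2ε) = 7.741×10⁶ m.
The apsides satisfy r_p + r_a = 2a, so the periapsis radius is 2a − r_a = 4.271×10⁶ m = 4271.4 km.

periapsis radius ≈ 4271 km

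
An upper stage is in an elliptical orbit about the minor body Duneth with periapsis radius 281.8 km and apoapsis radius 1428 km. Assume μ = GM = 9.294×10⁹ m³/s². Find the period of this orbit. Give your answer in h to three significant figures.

Semi-major axis a = (r_p + r_a)/2 = (281.80 + 1428.0)/2 = 854.90 km = 8.549×10⁵ m.
By Kepler's third law T = 2π√(a³/μ) = 2π × 8.199×10³ = 5.152×10⁴ s.
= 14.31 h.

T ≈ 14.3 h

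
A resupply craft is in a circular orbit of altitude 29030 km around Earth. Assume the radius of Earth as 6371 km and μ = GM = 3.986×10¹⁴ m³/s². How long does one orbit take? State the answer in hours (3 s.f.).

T ≈ 18.4 hours

r = 6371 + 29030 = 35401 km = 3.5401×10⁷ m.
Kepler's third law: T = 2π√(r³/μ) = 2π√((3.540×10⁷)³ / 3.986×10¹⁴).
r³/μ = 1.113×10⁸ s², so T = 2π × 1.055×10⁴ = 6.629×10⁴ s.
Converting: 6.629×10⁴ s ÷ 3600 = 18.41 hours.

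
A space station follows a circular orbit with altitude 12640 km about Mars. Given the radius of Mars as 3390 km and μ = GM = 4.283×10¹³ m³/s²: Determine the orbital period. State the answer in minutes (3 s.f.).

r = 3390 + 12640 = 16030 km = 1.6030×10⁷ m.
Kepler's third law: T = 2π√(r³/μ) = 2π√((1.603×10⁷)³ / 4.283×10¹³).
r³/μ = 9.617×10⁷ s², so T = 2π × 9.807×10³ = 6.162×10⁴ s.
Converting: 6.162×10⁴ s ÷ 60.00 = 1027 minutes.

T ≈ 1030 minutes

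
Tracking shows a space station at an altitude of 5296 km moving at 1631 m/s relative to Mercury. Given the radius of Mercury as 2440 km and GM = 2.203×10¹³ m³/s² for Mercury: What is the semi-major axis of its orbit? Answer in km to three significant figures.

r = 2440 + 5296 = 7736.0 km = 7.736×10⁶ m.
Vis-viva rearranged: 1/a = 2/r − v²/μ = 2.585×10⁻⁷ − 1.208×10⁻⁷ = 1.378×10⁻⁷ m⁻¹.
a = 7.258×10⁶ m = 7258.0 km.

a ≈ 7260 km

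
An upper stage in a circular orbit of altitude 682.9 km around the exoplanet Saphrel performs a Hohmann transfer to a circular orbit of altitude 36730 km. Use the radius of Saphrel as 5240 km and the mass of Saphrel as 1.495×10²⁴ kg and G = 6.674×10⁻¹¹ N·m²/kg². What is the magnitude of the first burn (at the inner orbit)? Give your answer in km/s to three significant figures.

Δv ≈ 1.33 km/s

μ = GM = 6.674×10⁻¹¹ × 1.495×10²⁴ = 9.978×10¹³ m³/s².
r₁ = 5240 + 682.9 = 5922.9 km = 5.9229×10⁶ m.
r₂ = 5240 + 36730 = 41970 km = 4.1970×10⁷ m.
Transfer ellipse a_t = (r₁ + r₂)/2 = 2.395×10⁷ m.
At r₁: circular v_c1 = √(μ/r₁) = 4104 m/s; transfer-periapsis v_p = √[μ(2/r₁ − 1/a_t)] = 5434 m/s.
Δv₁ = v_p − v_c1 = 1329 m/s.
= 1.329 km/s.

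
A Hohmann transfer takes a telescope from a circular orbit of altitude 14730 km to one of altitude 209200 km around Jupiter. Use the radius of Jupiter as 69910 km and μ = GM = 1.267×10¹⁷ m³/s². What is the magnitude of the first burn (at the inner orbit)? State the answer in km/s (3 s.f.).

Δv ≈ 9.24 km/s

r₁ = 69910 + 14730 = 84640 km = 8.4640×10⁷ m.
r₂ = 69910 + 209200 = 279110 km = 2.7911×10⁸ m.
Transfer ellipse a_t = (r₁ + r₂)/2 = 1.819×10⁸ m.
At r₁: circular v_c1 = √(μ/r₁) = 38690 m/s; transfer-perijove v_p = √[μ(2/r₁ − 1/a_t)] = 47930 m/s.
Δv₁ = v_p − v_c1 = 9239 m/s.
= 9.239 km/s.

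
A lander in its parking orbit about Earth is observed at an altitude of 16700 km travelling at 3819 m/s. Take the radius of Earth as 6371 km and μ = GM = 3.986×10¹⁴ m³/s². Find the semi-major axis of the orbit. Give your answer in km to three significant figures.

r = 6371 + 16700 = 23071 km = 2.307×10⁷ m.
Specific orbital energy ε = v²/2 − μ/r = (3819)²/2 − 3.986×10¹⁴/2.307×10⁷ = -9.985×10⁶ J/kg.
Since ε = −μ/(2a), a = −μ/(2ε) = 1.996×10⁷ m = 19960 km.

a ≈ 20000 km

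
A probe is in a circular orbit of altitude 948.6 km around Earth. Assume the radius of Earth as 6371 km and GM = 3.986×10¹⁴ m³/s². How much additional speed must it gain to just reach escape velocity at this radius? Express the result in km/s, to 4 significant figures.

r = 6371 + 948.6 = 7319.6 km = 7.3196×10⁶ m.
Circular speed v_c = √(μ/r) = 7379 m/s.
Escape speed v_esc = √(2μ/r) = √2 × v_c = 10440 m/s.
Δv = v_esc − v_c = 3057 m/s = 3.057 km/s.

Δv ≈ 3.057 km/s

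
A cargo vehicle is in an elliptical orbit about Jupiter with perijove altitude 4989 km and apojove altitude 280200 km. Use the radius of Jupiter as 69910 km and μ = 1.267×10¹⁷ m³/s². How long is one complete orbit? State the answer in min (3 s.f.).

r_p = 69910 + 4989 = 74899 km = 7.4899×10⁷ m.
r_a = 69910 + 280200 = 350110 km = 3.5011×10⁸ m.
Semi-major axis a = (r_p + r_a)/2 = (74899 + 3.5011×10⁵)/2 = 2.1250×10⁵ km = 2.125×10⁸ m.
By Kepler's third law T = 2π√(a³/μ) = 2π × 8.703×10³ = 5.468×10⁴ s.
= 911.4 min.

T ≈ 911 min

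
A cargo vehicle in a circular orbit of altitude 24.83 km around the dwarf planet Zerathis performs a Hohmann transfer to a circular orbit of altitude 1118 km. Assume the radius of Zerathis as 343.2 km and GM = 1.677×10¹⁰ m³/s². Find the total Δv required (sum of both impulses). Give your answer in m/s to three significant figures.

r₁ = 343.2 + 24.83 = 368.03 km = 3.6803×10⁵ m.
r₂ = 343.2 + 1118 = 1461.2 km = 1.4612×10⁶ m.
Transfer ellipse a_t = (r₁ + r₂)/2 = 9.146×10⁵ m.
At r₁: circular v_c1 = √(μ/r₁) = 213.5 m/s; transfer-periapsis v_p = √[μ(2/r₁ − 1/a_t)] = 269.8 m/s.
Δv₁ = v_p − v_c1 = 56.35 m/s.
At r₂: circular v_c2 = √(μ/r₂) = 107.1 m/s; transfer-apoapsis v_a = √[μ(2/r₂ − 1/a_t)] = 67.96 m/s.
Δv₂ = v_c2 − v_a = 39.17 m/s.
Total Δv = Δv₁ + Δv₂ = 95.52 m/s.

Δv_total ≈ 95.5 m/s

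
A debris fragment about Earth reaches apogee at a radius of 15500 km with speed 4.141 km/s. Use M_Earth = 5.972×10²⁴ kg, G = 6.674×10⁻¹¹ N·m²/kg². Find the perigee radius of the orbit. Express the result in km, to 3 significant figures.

μ = GM = 6.674×10⁻¹¹ × 5.972×10²⁴ = 3.986×10¹⁴ m³/s².
r_a = 1.550×10⁷ m.
Specific energy ε = v²/2 − μ/r = -1.714×10⁷ J/kg, so a = −μ/(2ε) = 1.163×10⁷ m.
The apsides satisfy r_p + r_a = 2a, so the perigee radius is 2a − r_a = 7.753×10⁶ m = 7753.4 km.

perigee radius ≈ 7750 km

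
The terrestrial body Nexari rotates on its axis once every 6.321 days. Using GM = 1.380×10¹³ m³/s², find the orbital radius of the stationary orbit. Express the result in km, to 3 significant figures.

T = 6.321 days = 5.461×10⁵ s.
A synchronous orbit has period T, so by Kepler's third law a = (μT²/4π²)^(1/3).
μT²/4π² = 1.380×10¹³ × (5.461×10⁵)² / 39.48 = 1.043×10²³ m³.
a = 4.707×10⁷ m = 47066 km.

r_sync ≈ 47100 km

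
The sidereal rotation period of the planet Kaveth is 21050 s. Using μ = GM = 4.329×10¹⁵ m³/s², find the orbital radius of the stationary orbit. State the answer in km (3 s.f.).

r_sync ≈ 36500 km

A synchronous orbit has period T, so by Kepler's third law a = (μT²/4π²)^(1/3).
μT²/4π² = 4.329×10¹⁵ × (2.105×10⁴)² / 39.48 = 4.859×10²² m³.
a = 3.649×10⁷ m = 36490 km.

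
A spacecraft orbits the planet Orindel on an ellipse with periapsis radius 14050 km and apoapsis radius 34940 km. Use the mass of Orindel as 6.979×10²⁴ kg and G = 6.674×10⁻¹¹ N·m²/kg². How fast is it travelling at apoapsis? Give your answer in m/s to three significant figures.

v ≈ 2770 m/s

μ = GM = 6.674×10⁻¹¹ × 6.979×10²⁴ = 4.658×10¹⁴ m³/s².
Semi-major axis a = (r_p + r_a)/2 = 24495 km = 2.450×10⁷ m.
Vis-viva: v² = μ(2/r − 1/a) = 4.658×10¹⁴ × (5.724×10⁻⁸ − 4.082×10⁻⁸) = 7.646×10⁶ m²/s².
v = 2765 m/s.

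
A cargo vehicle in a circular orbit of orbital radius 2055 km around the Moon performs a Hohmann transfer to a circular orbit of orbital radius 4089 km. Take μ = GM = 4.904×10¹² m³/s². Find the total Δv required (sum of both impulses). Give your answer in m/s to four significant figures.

r₁ = 2055 km = 2.055×10⁶ m.
r₂ = 4089 km = 4.089×10⁶ m.
Transfer ellipse a_t = (r₁ + r₂)/2 = 3.072×10⁶ m.
At r₁: circular v_c1 = √(μ/r₁) = 1545 m/s; transfer-perilune v_p = √[μ(2/r₁ − 1/a_t)] = 1782 m/s.
Δv₁ = v_p − v_c1 = 237.5 m/s.
At r₂: circular v_c2 = √(μ/r₂) = 1095 m/s; transfer-apolune v_a = √[μ(2/r₂ − 1/a_t)] = 895.7 m/s.
Δv₂ = v_c2 − v_a = 199.4 m/s.
Total Δv = Δv₁ + Δv₂ = 436.9 m/s.

Δv_total ≈ 436.9 m/s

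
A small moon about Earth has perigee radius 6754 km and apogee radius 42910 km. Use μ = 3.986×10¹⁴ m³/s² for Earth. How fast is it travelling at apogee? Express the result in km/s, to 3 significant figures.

Semi-major axis a = (r_p + r_a)/2 = 24832 km = 2.483×10⁷ m.
Vis-viva: v² = μ(2/r − 1/a) = 3.986×10¹⁴ × (4.661×10⁻⁸ − 4.027×10⁻⁸) = 2.527×10⁶ m²/s².
v = 1590 m/s = 1.590 km/s.

v ≈ 1.59 km/s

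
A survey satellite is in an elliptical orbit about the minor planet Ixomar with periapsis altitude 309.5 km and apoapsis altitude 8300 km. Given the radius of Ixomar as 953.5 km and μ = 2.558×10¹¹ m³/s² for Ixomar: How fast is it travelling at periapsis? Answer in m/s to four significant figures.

r_p = 953.5 + 309.5 = 1263.0 km = 1.2630×10⁶ m.
r_a = 953.5 + 8300 = 9253.5 km = 9.2535×10⁶ m.
Semi-major axis a = (r_p + r_a)/2 = 5258.2 km = 5.258×10⁶ m.
Vis-viva: v² = μ(2/r − 1/a) = 2.558×10¹¹ × (1.584×10⁻⁶ − 1.902×10⁻⁷) = 3.564×10⁵ m²/s².
v = 597.0 m/s.

v ≈ 597.0 m/s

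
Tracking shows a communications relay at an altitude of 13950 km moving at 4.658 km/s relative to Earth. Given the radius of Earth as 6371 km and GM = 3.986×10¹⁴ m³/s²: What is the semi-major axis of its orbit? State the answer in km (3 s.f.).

a ≈ 22700 km

r = 6371 + 13950 = 20321 km = 2.032×10⁷ m.
Specific orbital energy ε = v²/2 − μ/r = (4658)²/2 − 3.986×10¹⁴/2.032×10⁷ = -8.767×10⁶ J/kg.
Since ε = −μ/(2a), a = −μ/(2ε) = 2.273×10⁷ m = 22734 km.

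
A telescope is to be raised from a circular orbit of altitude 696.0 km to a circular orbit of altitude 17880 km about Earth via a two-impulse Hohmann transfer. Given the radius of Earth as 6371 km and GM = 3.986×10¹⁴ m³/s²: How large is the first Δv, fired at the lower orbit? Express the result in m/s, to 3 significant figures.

r₁ = 6371 + 696.0 = 7067.0 km = 7.0670×10⁶ m.
r₂ = 6371 + 17880 = 24251 km = 2.4251×10⁷ m.
Transfer ellipse a_t = (r₁ + r₂)/2 = 1.566×10⁷ m.
At r₁: circular v_c1 = √(μ/r₁) = 7510 m/s; transfer-perigee v_p = √[μ(2/r₁ − 1/a_t)] = 9346 m/s.
Δv₁ = v_p − v_c1 = 1836 m/s.

Δv ≈ 1840 m/s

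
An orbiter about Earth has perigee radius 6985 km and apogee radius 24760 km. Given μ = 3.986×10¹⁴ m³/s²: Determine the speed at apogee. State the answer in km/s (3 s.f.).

v ≈ 2.66 km/s

Semi-major axis a = (r_p + r_a)/2 = 15872 km = 1.587×10⁷ m.
Vis-viva: v² = μ(2/r − 1/a) = 3.986×10¹⁴ × (8.078×10⁻⁸ − 6.300×10⁻⁸) = 7.084×10⁶ m²/s².
v = 2662 m/s = 2.662 km/s.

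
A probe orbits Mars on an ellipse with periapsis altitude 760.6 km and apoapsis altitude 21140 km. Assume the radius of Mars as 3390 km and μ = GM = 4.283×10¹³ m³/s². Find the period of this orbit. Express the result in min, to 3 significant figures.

r_p = 3390 + 760.6 = 4150.6 km = 4.1506×10⁶ m.
r_a = 3390 + 21140 = 24530 km = 2.4530×10⁷ m.
Semi-major axis a = (r_p + r_a)/2 = (4150.6 + 24530)/2 = 14340 km = 1.434×10⁷ m.
By Kepler's third law T = 2π√(a³/μ) = 2π × 8.298×10³ = 5.214×10⁴ s.
= 868.9 min.

T ≈ 869 min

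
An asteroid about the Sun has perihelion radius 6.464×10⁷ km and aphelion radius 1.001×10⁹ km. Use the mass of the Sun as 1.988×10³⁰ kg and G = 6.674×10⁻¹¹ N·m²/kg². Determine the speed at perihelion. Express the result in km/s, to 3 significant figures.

μ = GM = 6.674×10⁻¹¹ × 1.988×10³⁰ = 1.327×10²⁰ m³/s².
Semi-major axis a = (r_p + r_a)/2 = 5.3282×10⁸ km = 5.328×10¹¹ m.
Vis-viva: v² = μ(2/r − 1/a) = 1.327×10²⁰ × (3.094×10⁻¹¹ − 1.877×10⁻¹²) = 3.856×10⁹ m²/s².
v = 62100 m/s = 62.10 km/s.

v ≈ 62.1 km/s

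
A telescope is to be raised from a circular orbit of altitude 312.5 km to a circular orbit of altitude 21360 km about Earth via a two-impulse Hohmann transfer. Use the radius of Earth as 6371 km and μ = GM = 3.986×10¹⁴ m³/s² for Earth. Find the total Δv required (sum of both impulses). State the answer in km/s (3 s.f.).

r₁ = 6371 + 312.5 = 6683.5 km = 6.6835×10⁶ m.
r₂ = 6371 + 21360 = 27731 km = 2.7731×10⁷ m.
Transfer ellipse a_t = (r₁ + r₂)/2 = 1.721×10⁷ m.
At r₁: circular v_c1 = √(μ/r₁) = 7723 m/s; transfer-perigee v_p = √[μ(2/r₁ − 1/a_t)] = 9804 m/s.
Δv₁ = v_p − v_c1 = 2081 m/s.
At r₂: circular v_c2 = √(μ/r₂) = 3791 m/s; transfer-apogee v_a = √[μ(2/r₂ − 1/a_t)] = 2363 m/s.
Δv₂ = v_c2 − v_a = 1428 m/s.
Total Δv = Δv₁ + Δv₂ = 3510 m/s = 3.510 km/s.

Δv_total ≈ 3.51 km/s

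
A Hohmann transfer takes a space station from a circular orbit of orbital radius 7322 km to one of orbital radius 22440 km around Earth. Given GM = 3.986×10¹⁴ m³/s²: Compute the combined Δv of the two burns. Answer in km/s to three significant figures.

r₁ = 7322 km = 7.322×10⁶ m.
r₂ = 22440 km = 2.244×10⁷ m.
Transfer ellipse a_t = (r₁ + r₂)/2 = 1.488×10⁷ m.
At r₁: circular v_c1 = √(μ/r₁) = 7378 m/s; transfer-perigee v_p = √[μ(2/r₁ − 1/a_t)] = 9060 m/s.
Δv₁ = v_p − v_c1 = 1682 m/s.
At r₂: circular v_c2 = √(μ/r₂) = 4215 m/s; transfer-apogee v_a = √[μ(2/r₂ − 1/a_t)] = 2956 m/s.
Δv₂ = v_c2 − v_a = 1258 m/s.
Total Δv = Δv₁ + Δv₂ = 2940 m/s = 2.940 km/s.

Δv_total ≈ 2.94 km/s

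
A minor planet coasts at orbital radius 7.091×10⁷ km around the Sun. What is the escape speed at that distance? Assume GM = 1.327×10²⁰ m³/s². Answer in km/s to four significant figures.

v_esc ≈ 61.18 km/s

r = 7.091×10⁷ km = 7.091×10¹⁰ m.
Escape speed v_esc = √(2μ/r) = √(2 × 1.327×10²⁰ / 7.091×10¹⁰) = √(3.743×10⁹) = 61180 m/s.
= 61.18 km/s.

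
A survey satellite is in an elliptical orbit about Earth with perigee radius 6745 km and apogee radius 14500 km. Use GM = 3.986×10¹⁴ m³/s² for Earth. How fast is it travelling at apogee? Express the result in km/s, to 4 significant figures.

v ≈ 4.178 km/s

Semi-major axis a = (r_p + r_a)/2 = 10622 km = 1.062×10⁷ m.
Vis-viva: v² = μ(2/r − 1/a) = 3.986×10¹⁴ × (1.379×10⁻⁷ − 9.414×10⁻⁸) = 1.746×10⁷ m²/s².
v = 4178 m/s = 4.178 km/s.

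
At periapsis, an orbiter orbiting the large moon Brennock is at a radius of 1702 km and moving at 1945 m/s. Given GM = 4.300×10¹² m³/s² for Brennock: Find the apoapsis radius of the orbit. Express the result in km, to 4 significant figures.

apoapsis radius ≈ 5070 km

r_p = 1.702×10⁶ m.
Specific energy ε = v²/2 − μ/r = -6.349×10⁵ J/kg, so a = −μ/(2ε) = 3.386×10⁶ m.
The apsides satisfy r_p + r_a = 2a, so the apoapsis radius is 2a − r_p = 5.070×10⁶ m = 5070.4 km.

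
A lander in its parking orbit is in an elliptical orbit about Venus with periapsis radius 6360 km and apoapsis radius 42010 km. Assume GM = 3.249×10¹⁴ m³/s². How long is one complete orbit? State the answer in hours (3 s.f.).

Semi-major axis a = (r_p + r_a)/2 = (6360.0 + 42010)/2 = 24185 km = 2.418×10⁷ m.
By Kepler's third law T = 2π√(a³/μ) = 2π × 6.598×10³ = 4.146×10⁴ s.
= 11.52 hours.

T ≈ 11.5 hours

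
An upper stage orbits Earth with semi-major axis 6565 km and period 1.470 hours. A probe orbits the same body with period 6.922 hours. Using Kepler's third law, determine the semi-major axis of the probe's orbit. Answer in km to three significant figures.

a₂ ≈ 18400 km

Kepler's third law: a³ ∝ T², so a₂ = a₁ (T₂/T₁)^(2/3).
T₂/T₁ = 4.709, (T₂/T₁)^(2/3) = 2.809.
a₂ = 6565 × 2.809 = 18440 km.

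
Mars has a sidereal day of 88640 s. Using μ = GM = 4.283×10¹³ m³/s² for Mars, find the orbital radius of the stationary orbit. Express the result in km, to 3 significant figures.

A synchronous orbit has period T, so by Kepler's third law a = (μT²/4π²)^(1/3).
μT²/4π² = 4.283×10¹³ × (8.864×10⁴)² / 39.48 = 8.524×10²¹ m³.
a = 2.043×10⁷ m = 20428 km.

r_sync ≈ 20400 km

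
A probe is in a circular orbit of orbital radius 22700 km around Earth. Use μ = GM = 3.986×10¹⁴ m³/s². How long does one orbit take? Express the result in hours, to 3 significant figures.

T ≈ 9.45 hours

r = 22700 km = 2.270×10⁷ m.
Kepler's third law: T = 2π√(r³/μ) = 2π√((2.270×10⁷)³ / 3.986×10¹⁴).
r³/μ = 2.935×10⁷ s², so T = 2π × 5.417×10³ = 3.404×10⁴ s.
Converting: 3.404×10⁴ s ÷ 3600 = 9.455 hours.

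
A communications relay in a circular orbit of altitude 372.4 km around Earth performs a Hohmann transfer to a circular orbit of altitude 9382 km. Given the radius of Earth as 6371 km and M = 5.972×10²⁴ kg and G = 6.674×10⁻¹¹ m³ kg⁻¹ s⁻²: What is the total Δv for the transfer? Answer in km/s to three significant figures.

Δv_total ≈ 2.55 km/s

μ = GM = 6.674×10⁻¹¹ × 5.972×10²⁴ = 3.986×10¹⁴ m³/s².
r₁ = 6371 + 372.4 = 6743.4 km = 6.7434×10⁶ m.
r₂ = 6371 + 9382 = 15753 km = 1.5753×10⁷ m.
Transfer ellipse a_t = (r₁ + r₂)/2 = 1.125×10⁷ m.
At r₁: circular v_c1 = √(μ/r₁) = 7688 m/s; transfer-perigee v_p = √[μ(2/r₁ − 1/a_t)] = 9098 m/s.
Δv₁ = v_p − v_c1 = 1410 m/s.
At r₂: circular v_c2 = √(μ/r₂) = 5030 m/s; transfer-apogee v_a = √[μ(2/r₂ − 1/a_t)] = 3895 m/s.
Δv₂ = v_c2 − v_a = 1135 m/s.
Total Δv = Δv₁ + Δv₂ = 2546 m/s = 2.546 km/s.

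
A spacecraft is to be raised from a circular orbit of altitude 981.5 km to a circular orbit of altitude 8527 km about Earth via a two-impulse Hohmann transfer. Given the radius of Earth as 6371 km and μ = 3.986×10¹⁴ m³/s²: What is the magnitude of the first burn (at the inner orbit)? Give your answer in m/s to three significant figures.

Δv ≈ 1160 m/s

r₁ = 6371 + 981.5 = 7352.5 km = 7.3525×10⁶ m.
r₂ = 6371 + 8527 = 14898 km = 1.4898×10⁷ m.
Transfer ellipse a_t = (r₁ + r₂)/2 = 1.113×10⁷ m.
At r₁: circular v_c1 = √(μ/r₁) = 7363 m/s; transfer-perigee v_p = √[μ(2/r₁ − 1/a_t)] = 8520 m/s.
Δv₁ = v_p − v_c1 = 1157 m/s.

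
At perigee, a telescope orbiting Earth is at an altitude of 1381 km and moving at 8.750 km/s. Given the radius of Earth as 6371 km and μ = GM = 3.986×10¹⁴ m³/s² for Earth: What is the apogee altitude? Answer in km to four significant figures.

apogee altitude ≈ 16220 km

r_p = 6371 + 1381 = 7752.0 km = 7.752×10⁶ m.
Specific energy ε = v²/2 − μ/r = -1.314×10⁷ J/kg, so a = −μ/(2ε) = 1.517×10⁷ m.
The apsides satisfy r_p + r_a = 2a, so the apogee radius is 2a − r_p = 2.259×10⁷ m = 22588 km.
Apogee altitude = 22588 − 6371 = 16217 km.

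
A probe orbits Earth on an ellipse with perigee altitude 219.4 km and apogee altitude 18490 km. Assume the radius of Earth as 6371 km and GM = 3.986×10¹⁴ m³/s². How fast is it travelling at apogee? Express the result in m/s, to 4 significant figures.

r_p = 6371 + 219.4 = 6590.4 km = 6.5904×10⁶ m.
r_a = 6371 + 18490 = 24861 km = 2.4861×10⁷ m.
Semi-major axis a = (r_p + r_a)/2 = 15726 km = 1.573×10⁷ m.
Vis-viva: v² = μ(2/r − 1/a) = 3.986×10¹⁴ × (8.045×10⁻⁸ − 6.359×10⁻⁸) = 6.719×10⁶ m²/s².
v = 2592 m/s.

v ≈ 2592 m/s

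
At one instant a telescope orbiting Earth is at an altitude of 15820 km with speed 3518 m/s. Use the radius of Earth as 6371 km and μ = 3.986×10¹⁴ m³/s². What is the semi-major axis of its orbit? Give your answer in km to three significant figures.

r = 6371 + 15820 = 22191 km = 2.219×10⁷ m.
Vis-viva rearranged: 1/a = 2/r − v²/μ = 9.013×10⁻⁸ − 3.105×10⁻⁸ = 5.908×10⁻⁸ m⁻¹.
a = 1.693×10⁷ m = 16927 km.

a ≈ 16900 km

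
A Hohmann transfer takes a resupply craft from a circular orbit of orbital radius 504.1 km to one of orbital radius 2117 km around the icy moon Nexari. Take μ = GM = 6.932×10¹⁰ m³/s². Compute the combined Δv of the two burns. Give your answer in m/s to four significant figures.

r₁ = 504.1 km = 5.041×10⁵ m.
r₂ = 2117 km = 2.117×10⁶ m.
Transfer ellipse a_t = (r₁ + r₂)/2 = 1.311×10⁶ m.
At r₁: circular v_c1 = √(μ/r₁) = 370.8 m/s; transfer-periapsis v_p = √[μ(2/r₁ − 1/a_t)] = 471.3 m/s.
Δv₁ = v_p − v_c1 = 100.5 m/s.
At r₂: circular v_c2 = √(μ/r₂) = 181.0 m/s; transfer-apoapsis v_a = √[μ(2/r₂ − 1/a_t)] = 112.2 m/s.
Δv₂ = v_c2 − v_a = 68.73 m/s.
Total Δv = Δv₁ + Δv₂ = 169.2 m/s.

Δv_total ≈ 169.2 m/s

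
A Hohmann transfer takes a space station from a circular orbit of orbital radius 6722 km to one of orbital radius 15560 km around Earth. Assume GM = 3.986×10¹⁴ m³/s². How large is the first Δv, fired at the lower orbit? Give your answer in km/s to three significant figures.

r₁ = 6722 km = 6.722×10⁶ m.
r₂ = 15560 km = 1.556×10⁷ m.
Transfer ellipse a_t = (r₁ + r₂)/2 = 1.114×10⁷ m.
At r₁: circular v_c1 = √(μ/r₁) = 7701 m/s; transfer-perigee v_p = √[μ(2/r₁ − 1/a_t)] = 9100 m/s.
Δv₁ = v_p − v_c1 = 1400 m/s.
= 1.400 km/s.

Δv ≈ 1.40 km/s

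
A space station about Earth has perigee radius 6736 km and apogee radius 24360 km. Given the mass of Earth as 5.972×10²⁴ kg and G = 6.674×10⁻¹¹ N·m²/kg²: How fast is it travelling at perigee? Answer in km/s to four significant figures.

μ = GM = 6.674×10⁻¹¹ × 5.972×10²⁴ = 3.986×10¹⁴ m³/s².
Semi-major axis a = (r_p + r_a)/2 = 15548 km = 1.555×10⁷ m.
Vis-viva: v² = μ(2/r − 1/a) = 3.986×10¹⁴ × (2.969×10⁻⁷ − 6.432×10⁻⁸) = 9.271×10⁷ m²/s².
v = 9628 m/s = 9.628 km/s.

v ≈ 9.628 km/s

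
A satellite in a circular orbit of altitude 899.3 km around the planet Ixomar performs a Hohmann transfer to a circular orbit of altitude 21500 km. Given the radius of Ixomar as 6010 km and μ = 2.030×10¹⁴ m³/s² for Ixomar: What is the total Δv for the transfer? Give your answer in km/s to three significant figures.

r₁ = 6010 + 899.3 = 6909.3 km = 6.9093×10⁶ m.
r₂ = 6010 + 21500 = 27510 km = 2.7510×10⁷ m.
Transfer ellipse a_t = (r₁ + r₂)/2 = 1.721×10⁷ m.
At r₁: circular v_c1 = √(μ/r₁) = 5420 m/s; transfer-periapsis v_p = √[μ(2/r₁ − 1/a_t)] = 6853 m/s.
Δv₁ = v_p − v_c1 = 1433 m/s.
At r₂: circular v_c2 = √(μ/r₂) = 2716 m/s; transfer-apoapsis v_a = √[μ(2/r₂ − 1/a_t)] = 1721 m/s.
Δv₂ = v_c2 − v_a = 995.2 m/s.
Total Δv = Δv₁ + Δv₂ = 2428 m/s = 2.428 km/s.

Δv_total ≈ 2.43 km/s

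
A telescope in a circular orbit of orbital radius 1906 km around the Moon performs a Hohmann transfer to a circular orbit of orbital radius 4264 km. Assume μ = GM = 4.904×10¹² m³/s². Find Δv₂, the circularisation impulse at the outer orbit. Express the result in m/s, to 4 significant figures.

Δv ≈ 229.5 m/s

r₁ = 1906 km = 1.906×10⁶ m.
r₂ = 4264 km = 4.264×10⁶ m.
Transfer ellipse a_t = (r₁ + r₂)/2 = 3.085×10⁶ m.
At r₁: circular v_c1 = √(μ/r₁) = 1604 m/s; transfer-perilune v_p = √[μ(2/r₁ − 1/a_t)] = 1886 m/s.
At r₂: circular v_c2 = √(μ/r₂) = 1072 m/s; transfer-apolune v_a = √[μ(2/r₂ − 1/a_t)] = 842.9 m/s.
Δv₂ = v_c2 − v_a = 229.5 m/s.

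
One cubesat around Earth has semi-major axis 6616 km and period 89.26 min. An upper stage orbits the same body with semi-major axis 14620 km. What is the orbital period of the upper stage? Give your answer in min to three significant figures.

T₂ ≈ 293 min

Kepler's third law: T² ∝ a³, so T₂ = T₁ (a₂/a₁)^(3/2).
a₂/a₁ = 2.210, (a₂/a₁)^(3/2) = 3.285.
T₂ = 89.26 × 3.285 = 293.2 min.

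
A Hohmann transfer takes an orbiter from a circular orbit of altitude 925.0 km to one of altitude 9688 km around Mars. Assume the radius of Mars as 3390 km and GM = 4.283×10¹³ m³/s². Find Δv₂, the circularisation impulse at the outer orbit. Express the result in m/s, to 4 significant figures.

r₁ = 3390 + 925.0 = 4315.0 km = 4.3150×10⁶ m.
r₂ = 3390 + 9688 = 13078 km = 1.3078×10⁷ m.
Transfer ellipse a_t = (r₁ + r₂)/2 = 8.696×10⁶ m.
At r₁: circular v_c1 = √(μ/r₁) = 3151 m/s; transfer-periapsis v_p = √[μ(2/r₁ − 1/a_t)] = 3864 m/s.
At r₂: circular v_c2 = √(μ/r₂) = 1810 m/s; transfer-apoapsis v_a = √[μ(2/r₂ − 1/a_t)] = 1275 m/s.
Δv₂ = v_c2 − v_a = 534.9 m/s.

Δv ≈ 534.9 m/s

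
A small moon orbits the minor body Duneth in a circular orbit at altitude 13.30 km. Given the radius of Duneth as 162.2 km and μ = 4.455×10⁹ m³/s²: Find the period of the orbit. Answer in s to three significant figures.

r = 162.2 + 13.30 = 175.50 km = 1.7550×10⁵ m.
Kepler's third law: T = 2π√(r³/μ) = 2π√((1.755×10⁵)³ / 4.455×10⁹).
r³/μ = 1.213×10⁶ s², so T = 2π × 1.102×10³ = 6.921×10³ s.

T ≈ 6920 s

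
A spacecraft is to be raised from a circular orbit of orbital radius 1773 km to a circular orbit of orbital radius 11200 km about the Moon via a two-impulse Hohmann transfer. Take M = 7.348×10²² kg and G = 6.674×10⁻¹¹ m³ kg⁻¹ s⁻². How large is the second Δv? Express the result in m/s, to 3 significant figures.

μ = GM = 6.674×10⁻¹¹ × 7.348×10²² = 4.904×10¹² m³/s².
r₁ = 1773 km = 1.773×10⁶ m.
r₂ = 11200 km = 1.120×10⁷ m.
Transfer ellipse a_t = (r₁ + r₂)/2 = 6.486×10⁶ m.
At r₁: circular v_c1 = √(μ/r₁) = 1663 m/s; transfer-perilune v_p = √[μ(2/r₁ − 1/a_t)] = 2185 m/s.
At r₂: circular v_c2 = √(μ/r₂) = 661.7 m/s; transfer-apolune v_a = √[μ(2/r₂ − 1/a_t)] = 346.0 m/s.
Δv₂ = v_c2 − v_a = 315.8 m/s.

Δv ≈ 316 m/s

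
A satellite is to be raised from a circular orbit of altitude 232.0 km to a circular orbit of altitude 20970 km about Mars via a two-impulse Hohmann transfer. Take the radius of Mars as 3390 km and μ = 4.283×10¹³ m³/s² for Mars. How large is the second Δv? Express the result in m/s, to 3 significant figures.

Δv ≈ 651 m/s

r₁ = 3390 + 232.0 = 3622.0 km = 3.6220×10⁶ m.
r₂ = 3390 + 20970 = 24360 km = 2.4360×10⁷ m.
Transfer ellipse a_t = (r₁ + r₂)/2 = 1.399×10⁷ m.
At r₁: circular v_c1 = √(μ/r₁) = 3439 m/s; transfer-periapsis v_p = √[μ(2/r₁ − 1/a_t)] = 4537 m/s.
At r₂: circular v_c2 = √(μ/r₂) = 1326 m/s; transfer-apoapsis v_a = √[μ(2/r₂ − 1/a_t)] = 674.7 m/s.
Δv₂ = v_c2 − v_a = 651.3 m/s.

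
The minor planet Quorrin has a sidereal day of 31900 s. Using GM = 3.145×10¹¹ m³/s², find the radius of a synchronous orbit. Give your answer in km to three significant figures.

r_sync ≈ 2010 km

A synchronous orbit has period T, so by Kepler's third law a = (μT²/4π²)^(1/3).
μT²/4π² = 3.145×10¹¹ × (3.190×10⁴)² / 39.48 = 8.107×10¹⁸ m³.
a = 2.009×10⁶ m = 2008.8 km.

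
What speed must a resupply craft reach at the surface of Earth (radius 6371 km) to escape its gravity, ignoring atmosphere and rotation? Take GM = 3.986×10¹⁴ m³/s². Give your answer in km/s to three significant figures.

r = R = 6.371×10⁶ m.
Escape speed v_esc = √(2μ/r) = √(2 × 3.986×10¹⁴ / 6.371×10⁶) = √(1.251×10⁸) = 11190 m/s.
= 11.19 km/s.

v_esc ≈ 11.2 km/s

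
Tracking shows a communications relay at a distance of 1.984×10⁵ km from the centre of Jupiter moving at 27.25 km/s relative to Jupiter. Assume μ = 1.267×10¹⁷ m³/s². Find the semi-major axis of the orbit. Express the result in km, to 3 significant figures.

a ≈ 2.37×10⁵ km

r = 1.984×10⁸ m.
Specific orbital energy ε = v²/2 − μ/r = (27250)²/2 − 1.267×10¹⁷/1.984×10⁸ = -2.673×10⁸ J/kg.
Since ε = −μ/(2a), a = −μ/(2ε) = 2.370×10⁸ m = 2.3698×10⁵ km.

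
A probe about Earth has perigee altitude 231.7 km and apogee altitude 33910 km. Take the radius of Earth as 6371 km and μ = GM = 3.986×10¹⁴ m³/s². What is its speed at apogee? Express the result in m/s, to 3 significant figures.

r_p = 6371 + 231.7 = 6602.7 km = 6.6027×10⁶ m.
r_a = 6371 + 33910 = 40281 km = 4.0281×10⁷ m.
Semi-major axis a = (r_p + r_a)/2 = 23442 km = 2.344×10⁷ m.
Vis-viva: v² = μ(2/r − 1/a) = 3.986×10¹⁴ × (4.965×10⁻⁸ − 4.266×10⁻⁸) = 2.787×10⁶ m²/s².
v = 1669 m/s.

v ≈ 1670 m/s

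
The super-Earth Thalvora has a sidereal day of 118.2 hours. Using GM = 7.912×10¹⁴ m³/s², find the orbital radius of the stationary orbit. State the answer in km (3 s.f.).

T = 118.2 hours = 4.255×10⁵ s.
A synchronous orbit has period T, so by Kepler's third law a = (μT²/4π²)^(1/3).
μT²/4π² = 7.912×10¹⁴ × (4.255×10⁵)² / 39.48 = 3.629×10²⁴ m³.
a = 1.537×10⁸ m = 1.5367×10⁵ km.

r_sync ≈ 1.54×10⁵ km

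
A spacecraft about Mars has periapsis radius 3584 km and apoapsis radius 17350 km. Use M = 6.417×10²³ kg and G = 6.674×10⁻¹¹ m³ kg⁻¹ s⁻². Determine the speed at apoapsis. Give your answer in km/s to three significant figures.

μ = GM = 6.674×10⁻¹¹ × 6.417×10²³ = 4.283×10¹³ m³/s².
Semi-major axis a = (r_p + r_a)/2 = 10467 km = 1.047×10⁷ m.
Vis-viva: v² = μ(2/r − 1/a) = 4.283×10¹³ × (1.153×10⁻⁷ − 9.554×10⁻⁸) = 8.452×10⁵ m²/s².
v = 919.4 m/s = 0.9194 km/s.

v ≈ 0.919 km/s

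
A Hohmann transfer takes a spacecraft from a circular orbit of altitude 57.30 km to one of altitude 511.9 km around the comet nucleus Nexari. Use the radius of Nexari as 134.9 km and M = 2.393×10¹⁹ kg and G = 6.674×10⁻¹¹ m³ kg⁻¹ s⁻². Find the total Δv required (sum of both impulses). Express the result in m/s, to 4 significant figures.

μ = GM = 6.674×10⁻¹¹ × 2.393×10¹⁹ = 1.597×10⁹ m³/s².
r₁ = 134.9 + 57.30 = 192.20 km = 1.9220×10⁵ m.
r₂ = 134.9 + 511.9 = 646.80 km = 6.4680×10⁵ m.
Transfer ellipse a_t = (r₁ + r₂)/2 = 4.195×10⁵ m.
At r₁: circular v_c1 = √(μ/r₁) = 91.16 m/s; transfer-periapsis v_p = √[μ(2/r₁ − 1/a_t)] = 113.2 m/s.
Δv₁ = v_p − v_c1 = 22.03 m/s.
At r₂: circular v_c2 = √(μ/r₂) = 49.69 m/s; transfer-apoapsis v_a = √[μ(2/r₂ − 1/a_t)] = 33.63 m/s.
Δv₂ = v_c2 − v_a = 16.06 m/s.
Total Δv = Δv₁ + Δv₂ = 38.09 m/s.

Δv_total ≈ 38.09 m/s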